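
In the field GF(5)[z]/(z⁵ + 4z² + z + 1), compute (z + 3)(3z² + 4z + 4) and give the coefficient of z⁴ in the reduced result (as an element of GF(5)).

0

Multiply in GF(5)[z]: (z + 3)·(3z² + 4z + 4) = 3z³ + 3z² + z + 2.
Reduced: 3z³ + 3z² + z + 2.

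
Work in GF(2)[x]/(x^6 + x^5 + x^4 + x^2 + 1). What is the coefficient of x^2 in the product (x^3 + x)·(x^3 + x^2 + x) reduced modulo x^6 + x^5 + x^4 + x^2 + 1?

Multiply in GF(2)[x]: (x^3 + x)·(x^3 + x^2 + x) = x^6 + x^5 + x^3 + x^2.
Reduce using x^6 ≡ x^5 + x^4 + x^2 + 1 (mod x^6 + x^5 + x^4 + x^2 + 1).
Reduced: x^4 + x^3 + 1.

0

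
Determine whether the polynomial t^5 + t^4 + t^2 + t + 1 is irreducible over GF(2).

Yes

Write h(t) = t^5 + t^4 + t^2 + t + 1.
Check for roots in GF(2): h(0) = 1; h(1) = 1.
No roots, so no linear factors.
Monic irreducibles of degree 2 over GF(2): t^2 + t + 1.
None of them divide h (all give nonzero remainder).
No irreducible factor of degree ≤ 2 exists, so h is irreducible over GF(2).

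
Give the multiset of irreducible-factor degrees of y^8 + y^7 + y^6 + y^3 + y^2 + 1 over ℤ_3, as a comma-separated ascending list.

Write g(y) = y^8 + y^7 + y^6 + y^3 + y^2 + 1.
Roots in ℤ_3: g(0) = 1; g(1) = 0 → root; g(2) = 2.
Linear factors from roots: (y - 1).
Complete factorization: g(y) = (y - 1)·(y^3 - y^2 + 1)·(y^4 - y - 1).
Factor degrees with multiplicity: 1 + 3 + 4 = 8.

1, 3, 4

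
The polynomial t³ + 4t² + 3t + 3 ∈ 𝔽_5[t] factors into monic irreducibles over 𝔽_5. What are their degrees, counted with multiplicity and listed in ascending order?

Write g(t) = t³ + 4t² + 3t + 3.
Roots in 𝔽_5: g(0) = 3; g(1) = 1; g(2) = 3; g(3) = 0 → root; g(4) = 3.
Linear factors from roots: (t + 2).
Complete factorization: g(t) = (t + 2)·(t² + 2t + 4).
Factor degrees with multiplicity: 1 + 2 = 3.

1, 2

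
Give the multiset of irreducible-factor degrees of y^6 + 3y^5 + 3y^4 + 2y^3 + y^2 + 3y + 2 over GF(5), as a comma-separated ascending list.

Write g(y) = y^6 + 3y^5 + 3y^4 + 2y^3 + y^2 + 3y + 2.
Roots in GF(5): g(0) = 2; g(1) = 0 → root; g(2) = 1; g(3) = 0 → root; g(4) = 4.
Linear factors from roots: (y + 4), (y + 2).
Complete factorization: g(y) = (y + 4)·(y + 2)^2·(y^3 + 3y + 2).
Factor degrees with multiplicity: 1 + 1 + 1 + 3 = 6.

1, 1, 1, 3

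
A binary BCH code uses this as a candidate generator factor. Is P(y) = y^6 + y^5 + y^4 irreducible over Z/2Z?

Check for roots in Z/2Z: P(0) = 0 → root; P(1) = 1.
P(0) = 0, so (y) divides P(y); P is reducible.

No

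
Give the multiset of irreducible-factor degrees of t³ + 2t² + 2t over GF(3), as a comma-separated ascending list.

1, 2

Write f(t) = t³ + 2t² + 2t.
Roots in GF(3): f(0) = 0 → root; f(1) = 2; f(2) = 2.
Linear factors from roots: (t).
Complete factorization: f(t) = (t)·(t² + 2t + 2).
Factor degrees with multiplicity: 1 + 2 = 3.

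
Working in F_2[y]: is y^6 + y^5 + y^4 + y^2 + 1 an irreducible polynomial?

Yes

Write f(y) = y^6 + y^5 + y^4 + y^2 + 1.
Check for roots in F_2: f(0) = 1; f(1) = 1.
No roots, so no linear factors.
Monic irreducibles of degree 2 over GF(2): y^2 + y + 1.
None of them divide f (all give nonzero remainder).
Monic irreducibles of degree 3 over GF(2): y^3 + y + 1, y^3 + y^2 + 1.
None of them divide f (all give nonzero remainder).
No irreducible factor of degree ≤ 3 exists, so f is irreducible over GF(2).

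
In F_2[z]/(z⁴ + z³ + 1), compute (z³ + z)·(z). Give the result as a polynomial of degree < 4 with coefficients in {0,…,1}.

Multiply in F_2[z]: (z³ + z)·(z) = z⁴ + z².
Reduce using z⁴ ≡ z³ + 1 (mod z⁴ + z³ + 1).
Reduced: z³ + z² + 1.

z^3 + z^2 + 1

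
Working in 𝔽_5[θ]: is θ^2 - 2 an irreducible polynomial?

Yes

Write h(θ) = θ^2 - 2.
Check for roots in 𝔽_5: h(0) = 3; h(1) = 4; h(2) = 2; h(3) = 2; h(4) = 4.
No roots. A degree-2 polynomial over a field with no linear factor is irreducible.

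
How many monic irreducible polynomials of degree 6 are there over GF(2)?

9

x^(2^6) − x is the product of all monic irreducibles of degree dividing 6; Möbius inversion gives N = (1/6) Σ μ(6/d)·2^d.
Divisors of 6: 1, 2, 3, 6; μ(6/d) for each: 1, -1, -1, 1.
Σ = 2^1 − 2^2 − 2^3 + 2^6 = 54.
N = 54/6 = 9.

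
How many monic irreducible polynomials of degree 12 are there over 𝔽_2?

By the necklace-counting formula, N_2(12) = (1/12) Σ_{d|12} μ(12/d)·2^d.
Divisors of 12: 1, 2, 3, 4, 6, 12; μ(12/d) for each: 0, 1, 0, -1, -1, 1.
Σ = 2^2 − 2^4 − 2^6 + 2^12 = 4020.
N = 4020/12 = 335.

335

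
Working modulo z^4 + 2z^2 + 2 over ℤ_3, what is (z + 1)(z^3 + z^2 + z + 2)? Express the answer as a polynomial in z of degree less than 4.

2z^3

Multiply in ℤ_3[z]: (z + 1)·(z^3 + z^2 + z + 2) = z^4 + 2z^3 + 2z^2 + 2.
Reduce using z^4 ≡ z^2 + 1 (mod z^4 + 2z^2 + 2).
Reduced: 2z^3.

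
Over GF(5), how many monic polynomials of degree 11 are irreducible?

4438920

x^(5^11) − x is the product of all monic irreducibles of degree dividing 11; Möbius inversion gives N = (1/11) Σ μ(11/d)·5^d.
Divisors of 11: 1, 11; μ(11/d) for each: -1, 1.
Σ = − 5^1 + 5^11 = 48828120.
N = 48828120/11 = 4438920.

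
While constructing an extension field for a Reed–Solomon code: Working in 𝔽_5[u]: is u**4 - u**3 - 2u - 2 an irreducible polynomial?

Write f(u) = u**4 - u**3 - 2u - 2.
Check for roots in 𝔽_5: f(0) = 3; f(1) = 1; f(2) = 2; f(3) = 1; f(4) = 2.
No roots, so no linear factors.
Degree-2 irreducible divisors: test the 10 monic irreducibles of degree 2 over GF(5).
None of them divide f (all give nonzero remainder).
No irreducible factor of degree ≤ 2 exists, so f is irreducible over GF(5).

Yes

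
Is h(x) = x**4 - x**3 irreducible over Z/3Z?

No

Check for roots in Z/3Z: h(0) = 0 → root; h(1) = 0 → root; h(2) = 2.
h(0) = 0, so (x) divides h(x); h is reducible.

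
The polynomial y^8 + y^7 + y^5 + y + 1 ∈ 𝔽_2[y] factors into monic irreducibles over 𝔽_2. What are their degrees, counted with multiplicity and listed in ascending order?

Write h(y) = y^8 + y^7 + y^5 + y + 1.
Roots in 𝔽_2: h(0) = 1; h(1) = 1.
Complete factorization: h(y) = (y^8 + y^7 + y^5 + y + 1).
Factor degrees with multiplicity: 8 = 8.

8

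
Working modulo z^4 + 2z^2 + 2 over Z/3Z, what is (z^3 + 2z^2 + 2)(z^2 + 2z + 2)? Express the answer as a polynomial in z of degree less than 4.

z^3 + z^2 + 2z + 2

Multiply in Z/3Z[z]: (z^3 + 2z^2 + 2)·(z^2 + 2z + 2) = z^5 + z^4 + z + 1.
Reduce using z^4 ≡ z^2 + 1 (mod z^4 + 2z^2 + 2).
Reduced: z^3 + z^2 + 2z + 2.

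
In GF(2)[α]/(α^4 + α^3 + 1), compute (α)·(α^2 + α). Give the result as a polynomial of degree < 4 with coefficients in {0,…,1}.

Multiply in GF(2)[α]: (α)·(α^2 + α) = α^3 + α^2.
Reduced: α^3 + α^2.

α^3 + α^2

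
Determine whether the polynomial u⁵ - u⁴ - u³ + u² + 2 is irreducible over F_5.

Write P(u) = u⁵ - u⁴ - u³ + u² + 2.
Check for roots in F_5: P(0) = 2; P(1) = 2; P(2) = 4; P(3) = 1; P(4) = 2.
No roots, so no linear factors.
Degree-2 irreducible divisors: test the 10 monic irreducibles of degree 2 over GF(5).
None of them divide P (all give nonzero remainder).
No irreducible factor of degree ≤ 2 exists, so P is irreducible over GF(5).

Yes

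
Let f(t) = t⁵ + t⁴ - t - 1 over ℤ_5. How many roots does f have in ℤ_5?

4

Evaluate at each of the 5 elements of ℤ_5:
f(0) = 4; f(1) = 0 → root; f(2) = 0 → root; f(3) = 0 → root; f(4) = 0 → root.
Roots: {1, 2, 3, 4}.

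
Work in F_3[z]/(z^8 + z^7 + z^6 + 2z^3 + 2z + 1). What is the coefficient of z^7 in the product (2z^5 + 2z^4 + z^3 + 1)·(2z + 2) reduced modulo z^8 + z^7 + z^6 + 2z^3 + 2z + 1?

0

Multiply in F_3[z]: (2z^5 + 2z^4 + z^3 + 1)·(2z + 2) = z^6 + 2z^5 + 2z^3 + 2z + 2.
Reduced: z^6 + 2z^5 + 2z^3 + 2z + 2.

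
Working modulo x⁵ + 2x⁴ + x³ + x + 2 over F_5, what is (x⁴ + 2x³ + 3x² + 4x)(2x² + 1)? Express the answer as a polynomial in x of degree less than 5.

x^2

Multiply in F_5[x]: (x⁴ + 2x³ + 3x² + 4x)·(2x² + 1) = 2x⁶ + 4x⁵ + 2x⁴ + 3x² + 4x.
Reduce using x⁵ ≡ 3x⁴ + 4x³ + 4x + 3 (mod x⁵ + 2x⁴ + x³ + x + 2).
Reduced: x².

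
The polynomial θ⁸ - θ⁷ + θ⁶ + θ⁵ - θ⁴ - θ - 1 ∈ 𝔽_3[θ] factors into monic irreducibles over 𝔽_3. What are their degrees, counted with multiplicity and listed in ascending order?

8

Write h(θ) = θ⁸ - θ⁷ + θ⁶ + θ⁵ - θ⁴ - θ - 1.
Roots in 𝔽_3: h(0) = 2; h(1) = 2; h(2) = 1.
Complete factorization: h(θ) = (θ⁸ - θ⁷ + θ⁶ + θ⁵ - θ⁴ - θ - 1).
Factor degrees with multiplicity: 8 = 8.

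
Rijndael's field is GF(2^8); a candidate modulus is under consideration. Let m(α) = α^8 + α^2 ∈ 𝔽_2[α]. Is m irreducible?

No

Check for roots in 𝔽_2: m(0) = 0 → root; m(1) = 0 → root.
m(0) = 0, so (α) divides m(α); m is reducible.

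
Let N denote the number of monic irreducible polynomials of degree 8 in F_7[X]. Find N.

Gauss's count: N_{7}(8) = (1/8) Σ_{d|8} μ(8/d)·7^d.
Divisors of 8: 1, 2, 4, 8; μ(8/d) for each: 0, 0, -1, 1.
Σ = − 7^4 + 7^8 = 5762400.
N = 5762400/8 = 720300.

720300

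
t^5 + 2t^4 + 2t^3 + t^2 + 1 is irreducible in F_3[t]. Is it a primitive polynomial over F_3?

Yes

Write f(t) = t^5 + 2t^4 + 2t^3 + t^2 + 1.
|GF(3^5)^×| = 3^5 − 1 = 242. Prime factorization: 242 = 2·11^2.
f is primitive ⇔ t has order 242 in GF(3)[t]/(f), i.e. t^(242/q) ≠ 1 for each prime q | 242.
t^(121) mod f = 2.
t^(22) mod f = t^4 + t^3 + t^2 + 1.
None equal 1, so t has full order 242; f is primitive.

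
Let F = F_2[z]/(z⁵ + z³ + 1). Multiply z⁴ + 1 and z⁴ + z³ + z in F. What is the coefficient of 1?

Multiply in F_2[z]: (z⁴ + 1)·(z⁴ + z³ + z) = z⁸ + z⁷ + z⁵ + z⁴ + z³ + z.
Reduce using z⁵ ≡ z³ + 1 (mod z⁵ + z³ + 1).
Reduced: z².

0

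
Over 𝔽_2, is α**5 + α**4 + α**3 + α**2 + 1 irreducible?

Write f(α) = α**5 + α**4 + α**3 + α**2 + 1.
Check for roots in 𝔽_2: f(0) = 1; f(1) = 1.
No roots, so no linear factors.
Monic irreducibles of degree 2 over GF(2): α**2 + α + 1.
None of them divide f (all give nonzero remainder).
No irreducible factor of degree ≤ 2 exists, so f is irreducible over GF(2).

Yes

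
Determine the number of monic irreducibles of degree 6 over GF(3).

116

By the necklace-counting formula, N_3(6) = (1/6) Σ_{d|6} μ(6/d)·3^d.
Divisors of 6: 1, 2, 3, 6; μ(6/d) for each: 1, -1, -1, 1.
Σ = 3^1 − 3^2 − 3^3 + 3^6 = 696.
N = 696/6 = 116.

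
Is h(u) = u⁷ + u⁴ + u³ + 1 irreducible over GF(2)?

Check for roots in GF(2): h(0) = 1; h(1) = 0 → root.
h(1) = 0, so (u − 1) divides h(u); h is reducible.

No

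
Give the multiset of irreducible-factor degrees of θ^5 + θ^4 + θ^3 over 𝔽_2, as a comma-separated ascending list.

Write h(θ) = θ^5 + θ^4 + θ^3.
Roots in 𝔽_2: h(0) = 0 → root; h(1) = 1.
Linear factors from roots: (θ).
Complete factorization: h(θ) = (θ)^3·(θ^2 + θ + 1).
Factor degrees with multiplicity: 1 + 1 + 1 + 2 = 5.

1, 1, 1, 2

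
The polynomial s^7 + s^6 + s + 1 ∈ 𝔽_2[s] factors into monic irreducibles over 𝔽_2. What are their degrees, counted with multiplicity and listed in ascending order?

1, 1, 1, 2, 2

Write f(s) = s^7 + s^6 + s + 1.
Roots in 𝔽_2: f(0) = 1; f(1) = 0 → root.
Linear factors from roots: (s + 1).
Complete factorization: f(s) = (s + 1)^3·(s^2 + s + 1)^2.
Factor degrees with multiplicity: 1 + 1 + 1 + 2 + 2 = 7.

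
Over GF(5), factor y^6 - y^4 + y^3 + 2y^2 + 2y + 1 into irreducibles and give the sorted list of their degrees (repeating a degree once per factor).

Write h(y) = y^6 - y^4 + y^3 + 2y^2 + 2y + 1.
Roots in GF(5): h(0) = 1; h(1) = 1; h(2) = 4; h(3) = 0 → root; h(4) = 0 → root.
Linear factors from roots: (y + 2), (y + 1).
Complete factorization: h(y) = (y + 1)·(y + 2)·(y^2 + 2)·(y^2 + 2y - 1).
Factor degrees with multiplicity: 1 + 1 + 2 + 2 = 6.

1, 1, 2, 2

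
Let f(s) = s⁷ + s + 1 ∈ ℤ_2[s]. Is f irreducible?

Yes

Check for roots in ℤ_2: f(0) = 1; f(1) = 1.
No roots, so no linear factors.
Monic irreducibles of degree 2 over GF(2): s² + s + 1.
None of them divide f (all give nonzero remainder).
Monic irreducibles of degree 3 over GF(2): s³ + s + 1, s³ + s² + 1.
None of them divide f (all give nonzero remainder).
No irreducible factor of degree ≤ 3 exists, so f is irreducible over GF(2).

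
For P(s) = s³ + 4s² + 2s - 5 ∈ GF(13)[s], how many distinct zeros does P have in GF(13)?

Evaluate at each of the 13 elements of GF(13):
P(0) = 8; P(1) = 2; P(2) = 10; P(3) = 12; P(4) = 1; P(5) = 9; P(6) = 3; P(7) = 2; P(8) = 12; P(9) = 0 → root; P(10) = 11; P(11) = 12; P(12) = 9.
Roots: {9}.

1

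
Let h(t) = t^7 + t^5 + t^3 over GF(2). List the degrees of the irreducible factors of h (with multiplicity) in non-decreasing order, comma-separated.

Roots in GF(2): h(0) = 0 → root; h(1) = 1.
Linear factors from roots: (t).
Complete factorization: h(t) = (t)^3·(t^2 + t + 1)^2.
Factor degrees with multiplicity: 1 + 1 + 1 + 2 + 2 = 7.

1, 1, 1, 2, 2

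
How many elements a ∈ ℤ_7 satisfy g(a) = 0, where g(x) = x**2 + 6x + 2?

Evaluate at each of the 7 elements of ℤ_7:
g(0) = 2; g(1) = 2; g(2) = 4; g(3) = 1; g(4) = 0 → root; g(5) = 1; g(6) = 4.
Roots: {4}.

1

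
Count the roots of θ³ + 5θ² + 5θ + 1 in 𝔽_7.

1

Write P(θ) = θ³ + 5θ² + 5θ + 1.
Evaluate at each of the 7 elements of 𝔽_7:
P(0) = 1; P(1) = 5; P(2) = 4; P(3) = 4; P(4) = 4; P(5) = 3; P(6) = 0 → root.
Roots: {6}.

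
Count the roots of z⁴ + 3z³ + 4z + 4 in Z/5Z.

Write h(z) = z⁴ + 3z³ + 4z + 4.
Evaluate at each of the 5 elements of Z/5Z:
h(0) = 4; h(1) = 2; h(2) = 2; h(3) = 3; h(4) = 3.
No element is a root.

0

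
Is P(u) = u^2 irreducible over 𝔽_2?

Check for roots in 𝔽_2: P(0) = 0 → root; P(1) = 1.
P(0) = 0, so (u) divides P(u); P is reducible.

No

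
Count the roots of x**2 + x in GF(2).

Write P(x) = x**2 + x.
Evaluate at each of the 2 elements of GF(2):
P(0) = 0 → root; P(1) = 0 → root.
Roots: {0, 1}.

2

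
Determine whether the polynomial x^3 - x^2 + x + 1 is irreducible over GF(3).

Write P(x) = x^3 - x^2 + x + 1.
Check for roots in GF(3): P(0) = 1; P(1) = 2; P(2) = 1.
No roots. A degree-3 polynomial over a field with no linear factor is irreducible.

Yes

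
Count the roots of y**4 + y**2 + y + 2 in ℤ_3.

1

Write g(y) = y**4 + y**2 + y + 2.
Evaluate at each of the 3 elements of ℤ_3:
g(0) = 2; g(1) = 2; g(2) = 0 → root.
Roots: {2}.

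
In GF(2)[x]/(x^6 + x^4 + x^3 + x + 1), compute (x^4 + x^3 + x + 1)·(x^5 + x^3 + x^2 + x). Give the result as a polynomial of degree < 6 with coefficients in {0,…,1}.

x^3 + x^2 + 1

Multiply in GF(2)[x]: (x^4 + x^3 + x + 1)·(x^5 + x^3 + x^2 + x) = x^9 + x^8 + x^7 + x^6 + x^5 + x.
Reduce using x^6 ≡ x^4 + x^3 + x + 1 (mod x^6 + x^4 + x^3 + x + 1).
Reduced: x^3 + x^2 + 1.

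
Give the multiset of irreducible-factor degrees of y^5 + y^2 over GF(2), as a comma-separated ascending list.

1, 1, 1, 2

Write h(y) = y^5 + y^2.
Roots in GF(2): h(0) = 0 → root; h(1) = 0 → root.
Linear factors from roots: (y), (y + 1).
Complete factorization: h(y) = (y + 1)·(y)^2·(y^2 + y + 1).
Factor degrees with multiplicity: 1 + 1 + 1 + 2 = 5.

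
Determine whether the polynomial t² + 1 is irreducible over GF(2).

Write f(t) = t² + 1.
Check for roots in GF(2): f(0) = 1; f(1) = 0 → root.
f(1) = 0, so (t − 1) divides f(t); f is reducible.

No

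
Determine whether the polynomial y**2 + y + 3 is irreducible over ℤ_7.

Yes

Write g(y) = y**2 + y + 3.
Check for roots in ℤ_7: g(0) = 3; g(1) = 5; g(2) = 2; g(3) = 1; g(4) = 2; g(5) = 5; g(6) = 3.
No roots. A degree-2 polynomial over a field with no linear factor is irreducible.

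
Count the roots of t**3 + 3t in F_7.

3

Write h(t) = t**3 + 3t.
Evaluate at each of the 7 elements of F_7:
h(0) = 0 → root; h(1) = 4; h(2) = 0 → root; h(3) = 1; h(4) = 6; h(5) = 0 → root; h(6) = 3.
Roots: {0, 2, 5}.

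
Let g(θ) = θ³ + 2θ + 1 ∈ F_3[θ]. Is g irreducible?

Check for roots in F_3: g(0) = 1; g(1) = 1; g(2) = 1.
No roots. A degree-3 polynomial over a field with no linear factor is irreducible.

Yes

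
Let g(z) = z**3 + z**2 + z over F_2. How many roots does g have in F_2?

Evaluate at each of the 2 elements of F_2:
g(0) = 0 → root; g(1) = 1.
Roots: {0}.

1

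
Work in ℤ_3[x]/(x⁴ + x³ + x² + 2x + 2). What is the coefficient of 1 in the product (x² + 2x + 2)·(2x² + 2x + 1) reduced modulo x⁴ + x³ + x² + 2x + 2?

Multiply in ℤ_3[x]: (x² + 2x + 2)·(2x² + 2x + 1) = 2x⁴ + 2.
Reduce using x⁴ ≡ 2x³ + 2x² + x + 1 (mod x⁴ + x³ + x² + 2x + 2).
Reduced: x³ + x² + 2x + 1.

1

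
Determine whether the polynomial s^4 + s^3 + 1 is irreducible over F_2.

Write g(s) = s^4 + s^3 + 1.
Check for roots in F_2: g(0) = 1; g(1) = 1.
No roots, so no linear factors.
Monic irreducibles of degree 2 over GF(2): s^2 + s + 1.
None of them divide g (all give nonzero remainder).
No irreducible factor of degree ≤ 2 exists, so g is irreducible over GF(2).

Yes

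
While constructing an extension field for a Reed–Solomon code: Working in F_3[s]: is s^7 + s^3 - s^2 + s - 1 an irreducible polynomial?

Yes

Write h(s) = s^7 + s^3 - s^2 + s - 1.
Check for roots in F_3: h(0) = 2; h(1) = 1; h(2) = 1.
No roots, so no linear factors.
Monic irreducibles of degree 2 over GF(3): s^2 + 1, s^2 + s - 1, s^2 - s - 1.
None of them divide h (all give nonzero remainder).
Degree-3 irreducible divisors: test the 8 monic irreducibles of degree 3 over GF(3).
None of them divide h (all give nonzero remainder).
No irreducible factor of degree ≤ 3 exists, so h is irreducible over GF(3).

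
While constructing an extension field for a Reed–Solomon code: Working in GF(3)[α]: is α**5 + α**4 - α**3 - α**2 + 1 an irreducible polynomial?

Yes

Write g(α) = α**5 + α**4 - α**3 - α**2 + 1.
Check for roots in GF(3): g(0) = 1; g(1) = 1; g(2) = 1.
No roots, so no linear factors.
Monic irreducibles of degree 2 over GF(3): α**2 + 1, α**2 + α - 1, α**2 - α - 1.
None of them divide g (all give nonzero remainder).
No irreducible factor of degree ≤ 2 exists, so g is irreducible over GF(3).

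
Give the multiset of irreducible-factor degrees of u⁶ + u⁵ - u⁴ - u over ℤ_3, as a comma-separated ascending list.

Write h(u) = u⁶ + u⁵ - u⁴ - u.
Roots in ℤ_3: h(0) = 0 → root; h(1) = 0 → root; h(2) = 0 → root.
Linear factors from roots: (u), (u - 1), (u + 1).
Complete factorization: h(u) = (u)·(u + 1)·(u - 1)^2·(u² - u - 1).
Factor degrees with multiplicity: 1 + 1 + 1 + 1 + 2 = 6.

1, 1, 1, 1, 2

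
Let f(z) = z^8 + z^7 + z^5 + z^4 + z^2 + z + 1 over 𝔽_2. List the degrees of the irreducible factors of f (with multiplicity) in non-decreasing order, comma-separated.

2, 3, 3

Roots in 𝔽_2: f(0) = 1; f(1) = 1.
Complete factorization: f(z) = (z^2 + z + 1)·(z^3 + z^2 + 1)^2.
Factor degrees with multiplicity: 2 + 3 + 3 = 8.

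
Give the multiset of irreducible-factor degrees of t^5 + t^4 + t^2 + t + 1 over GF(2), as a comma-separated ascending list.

Write f(t) = t^5 + t^4 + t^2 + t + 1.
Roots in GF(2): f(0) = 1; f(1) = 1.
Complete factorization: f(t) = (t^5 + t^4 + t^2 + t + 1).
Factor degrees with multiplicity: 5 = 5.

5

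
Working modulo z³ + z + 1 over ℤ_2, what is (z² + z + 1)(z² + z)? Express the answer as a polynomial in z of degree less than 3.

Multiply in ℤ_2[z]: (z² + z + 1)·(z² + z) = z⁴ + z.
Reduce using z³ ≡ z + 1 (mod z³ + z + 1).
Reduced: z².

z^2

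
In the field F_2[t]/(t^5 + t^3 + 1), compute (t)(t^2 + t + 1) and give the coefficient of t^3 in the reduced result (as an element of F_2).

Multiply in F_2[t]: (t)·(t^2 + t + 1) = t^3 + t^2 + t.
Reduced: t^3 + t^2 + t.

1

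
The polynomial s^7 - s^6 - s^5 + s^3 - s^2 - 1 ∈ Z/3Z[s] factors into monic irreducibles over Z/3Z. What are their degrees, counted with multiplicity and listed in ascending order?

7

Write h(s) = s^7 - s^6 - s^5 + s^3 - s^2 - 1.
Roots in Z/3Z: h(0) = 2; h(1) = 1; h(2) = 2.
Complete factorization: h(s) = (s^7 - s^6 - s^5 + s^3 - s^2 - 1).
Factor degrees with multiplicity: 7 = 7.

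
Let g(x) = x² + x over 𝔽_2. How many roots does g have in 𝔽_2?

Evaluate at each of the 2 elements of 𝔽_2:
g(0) = 0 → root; g(1) = 0 → root.
Roots: {0, 1}.

2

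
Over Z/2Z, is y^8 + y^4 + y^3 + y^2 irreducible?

No

Write f(y) = y^8 + y^4 + y^3 + y^2.
Check for roots in Z/2Z: f(0) = 0 → root; f(1) = 0 → root.
f(0) = 0, so (y) divides f(y); f is reducible.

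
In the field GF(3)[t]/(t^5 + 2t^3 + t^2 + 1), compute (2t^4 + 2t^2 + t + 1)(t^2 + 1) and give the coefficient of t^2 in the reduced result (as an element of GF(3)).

0

Multiply in GF(3)[t]: (2t^4 + 2t^2 + t + 1)·(t^2 + 1) = 2t^6 + t^4 + t^3 + t + 1.
Reduce using t^5 ≡ t^3 + 2t^2 + 2 (mod t^5 + 2t^3 + t^2 + 1).
Reduced: 2t^3 + 2t + 1.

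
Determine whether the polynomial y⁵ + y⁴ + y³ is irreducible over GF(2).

No

Write g(y) = y⁵ + y⁴ + y³.
Check for roots in GF(2): g(0) = 0 → root; g(1) = 1.
g(0) = 0, so (y) divides g(y); g is reducible.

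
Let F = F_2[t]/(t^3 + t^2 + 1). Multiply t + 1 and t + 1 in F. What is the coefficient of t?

Multiply in F_2[t]: (t + 1)·(t + 1) = t^2 + 1.
Reduced: t^2 + 1.

0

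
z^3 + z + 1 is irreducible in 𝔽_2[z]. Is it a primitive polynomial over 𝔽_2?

Write f(z) = z^3 + z + 1.
|GF(2^3)^×| = 2^3 − 1 = 7. Prime factorization: 7 = 7.
f is primitive ⇔ z has order 7 in GF(2)[z]/(f), i.e. z^(7/q) ≠ 1 for each prime q | 7.
z^(1) mod f = z.
None equal 1, so z has full order 7; f is primitive.

Yes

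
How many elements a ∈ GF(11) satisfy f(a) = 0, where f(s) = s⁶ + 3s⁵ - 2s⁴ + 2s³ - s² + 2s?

Evaluate at each of the 11 elements of GF(11):
f(0) = 0 → root; f(1) = 5; f(2) = 1; f(3) = 5; f(4) = 0 → root; f(5) = 5; f(6) = 7; f(7) = 8; f(8) = 0 → root; f(9) = 0 → root; f(10) = 2.
Roots: {0, 4, 8, 9}.

4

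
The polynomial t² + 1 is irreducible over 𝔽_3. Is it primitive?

No

Write f(t) = t² + 1.
|GF(3^2)^×| = 3^2 − 1 = 8. Prime factorization: 8 = 2^3.
f is primitive ⇔ t has order 8 in GF(3)[t]/(f), i.e. t^(8/q) ≠ 1 for each prime q | 8.
t^(4) mod f = 1
Since t^(4) = 1, the order of t divides 4 < 8; not primitive.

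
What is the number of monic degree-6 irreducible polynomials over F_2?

The number of monic irreducibles of degree 6 over GF(2) is (1/6)·Σ_{d∣6} μ(6/d) 2^d.
Divisors of 6: 1, 2, 3, 6; μ(6/d) for each: 1, -1, -1, 1.
Σ = 2^1 − 2^2 − 2^3 + 2^6 = 54.
N = 54/6 = 9.

9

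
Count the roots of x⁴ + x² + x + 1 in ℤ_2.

Write f(x) = x⁴ + x² + x + 1.
Evaluate at each of the 2 elements of ℤ_2:
f(0) = 1; f(1) = 0 → root.
Roots: {1}.

1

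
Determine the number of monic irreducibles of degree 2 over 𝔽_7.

By the necklace-counting formula, N_7(2) = (1/2) Σ_{d|2} μ(2/d)·7^d.
Divisors of 2: 1, 2; μ(2/d) for each: -1, 1.
Σ = − 7^1 + 7^2 = 42.
N = 42/2 = 21.

21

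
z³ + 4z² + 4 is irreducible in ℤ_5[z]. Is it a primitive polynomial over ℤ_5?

No

Write f(z) = z³ + 4z² + 4.
|GF(5^3)^×| = 5^3 − 1 = 124. Prime factorization: 124 = 2^2·31.
f is primitive ⇔ z has order 124 in GF(5)[z]/(f), i.e. z^(124/q) ≠ 1 for each prime q | 124.
z^(62) mod f = 1
z^(4) mod f = z² + z + 1.
Since z^(62) = 1, the order of z divides 62 < 124; not primitive.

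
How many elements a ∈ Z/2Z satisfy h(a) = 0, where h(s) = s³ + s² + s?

Evaluate at each of the 2 elements of Z/2Z:
h(0) = 0 → root; h(1) = 1.
Roots: {0}.

1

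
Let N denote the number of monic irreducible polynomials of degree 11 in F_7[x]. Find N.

179756976

By the necklace-counting formula, N_7(11) = (1/11) Σ_{d|11} μ(11/d)·7^d.
Divisors of 11: 1, 11; μ(11/d) for each: -1, 1.
Σ = − 7^1 + 7^11 = 1977326736.
N = 1977326736/11 = 179756976.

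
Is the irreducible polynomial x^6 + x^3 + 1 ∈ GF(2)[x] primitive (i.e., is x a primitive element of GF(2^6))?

Write f(x) = x^6 + x^3 + 1.
|GF(2^6)^×| = 2^6 − 1 = 63. Prime factorization: 63 = 3^2·7.
f is primitive ⇔ x has order 63 in GF(2)[x]/(f), i.e. x^(63/q) ≠ 1 for each prime q | 63.
x^(21) mod f = x^3.
x^(9) mod f = 1
Since x^(9) = 1, the order of x divides 9 < 63; not primitive.

No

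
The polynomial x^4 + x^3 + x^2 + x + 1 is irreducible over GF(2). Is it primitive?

No

Write f(x) = x^4 + x^3 + x^2 + x + 1.
|GF(2^4)^×| = 2^4 − 1 = 15. Prime factorization: 15 = 3·5.
f is primitive ⇔ x has order 15 in GF(2)[x]/(f), i.e. x^(15/q) ≠ 1 for each prime q | 15.
x^(5) mod f = 1
x^(3) mod f = x^3.
Since x^(5) = 1, the order of x divides 5 < 15; not primitive.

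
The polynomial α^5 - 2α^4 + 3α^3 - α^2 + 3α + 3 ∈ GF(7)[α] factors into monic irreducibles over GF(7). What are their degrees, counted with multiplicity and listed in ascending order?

1, 1, 1, 2

Write f(α) = α^5 - 2α^4 + 3α^3 - α^2 + 3α + 3.
Linear factors from roots: (α - 1), (α + 1).
Complete factorization: f(α) = (α + 1)·(α - 1)^2·(α^2 - α + 3).
Factor degrees with multiplicity: 1 + 1 + 1 + 2 = 5.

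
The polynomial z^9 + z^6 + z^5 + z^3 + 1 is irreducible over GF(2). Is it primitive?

Yes

Write f(z) = z^9 + z^6 + z^5 + z^3 + 1.
|GF(2^9)^×| = 2^9 − 1 = 511. Prime factorization: 511 = 7·73.
f is primitive ⇔ z has order 511 in GF(2)[z]/(f), i.e. z^(511/q) ≠ 1 for each prime q | 511.
z^(73) mod f = z^6 + z^5 + z^3 + z^2 + z.
z^(7) mod f = z^7.
None equal 1, so z has full order 511; f is primitive.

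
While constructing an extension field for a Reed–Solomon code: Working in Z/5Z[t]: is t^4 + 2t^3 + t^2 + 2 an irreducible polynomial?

Write g(t) = t^4 + 2t^3 + t^2 + 2.
Check for roots in Z/5Z: g(0) = 2; g(1) = 1; g(2) = 3; g(3) = 1; g(4) = 2.
No roots, so no linear factors.
Degree-2 irreducible divisors: test the 10 monic irreducibles of degree 2 over GF(5).
None of them divide g (all give nonzero remainder).
No irreducible factor of degree ≤ 2 exists, so g is irreducible over GF(5).

Yes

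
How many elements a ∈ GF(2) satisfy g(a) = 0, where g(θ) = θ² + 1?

1

Evaluate at each of the 2 elements of GF(2):
g(0) = 1; g(1) = 0 → root.
Roots: {1}.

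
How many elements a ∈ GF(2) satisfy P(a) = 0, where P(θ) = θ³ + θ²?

2

Evaluate at each of the 2 elements of GF(2):
P(0) = 0 → root; P(1) = 0 → root.
Roots: {0, 1}.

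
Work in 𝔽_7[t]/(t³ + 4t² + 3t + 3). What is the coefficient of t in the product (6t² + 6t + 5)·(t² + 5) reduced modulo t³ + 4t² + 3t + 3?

3

Multiply in 𝔽_7[t]: (6t² + 6t + 5)·(t² + 5) = 6t⁴ + 6t³ + 2t + 4.
Reduce using t³ ≡ 3t² + 4t + 4 (mod t³ + 4t² + 3t + 3).
Reduced: 5t² + 3t + 2.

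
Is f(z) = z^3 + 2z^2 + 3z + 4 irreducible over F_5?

No

Check for roots in F_5: f(0) = 4; f(1) = 0 → root; f(2) = 1; f(3) = 3; f(4) = 2.
f(1) = 0, so (z − 1) divides f(z); f is reducible.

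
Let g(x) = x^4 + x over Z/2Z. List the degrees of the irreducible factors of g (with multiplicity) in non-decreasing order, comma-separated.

Roots in Z/2Z: g(0) = 0 → root; g(1) = 0 → root.
Linear factors from roots: (x), (x + 1).
Complete factorization: g(x) = (x)·(x + 1)·(x^2 + x + 1).
Factor degrees with multiplicity: 1 + 1 + 2 = 4.

1, 1, 2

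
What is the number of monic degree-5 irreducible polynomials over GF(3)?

Gauss's count: N_{3}(5) = (1/5) Σ_{d|5} μ(5/d)·3^d.
Divisors of 5: 1, 5; μ(5/d) for each: -1, 1.
Σ = − 3^1 + 3^5 = 240.
N = 240/5 = 48.

48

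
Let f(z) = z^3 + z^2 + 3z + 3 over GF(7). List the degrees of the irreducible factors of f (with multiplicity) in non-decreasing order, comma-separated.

1, 1, 1

Linear factors from roots: (z + 5), (z + 2), (z + 1).
Complete factorization: f(z) = (z + 1)·(z + 2)·(z + 5).
Factor degrees with multiplicity: 1 + 1 + 1 = 3.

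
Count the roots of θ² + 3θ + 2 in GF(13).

Write g(θ) = θ² + 3θ + 2.
Evaluate at each of the 13 elements of GF(13):
g(0) = 2; g(1) = 6; g(2) = 12; g(3) = 7; g(4) = 4; g(5) = 3; g(6) = 4; g(7) = 7; g(8) = 12; g(9) = 6; g(10) = 2; g(11) = 0 → root; g(12) = 0 → root.
Roots: {11, 12}.

2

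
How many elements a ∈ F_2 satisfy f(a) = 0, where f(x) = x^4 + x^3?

Evaluate at each of the 2 elements of F_2:
f(0) = 0 → root; f(1) = 0 → root.
Roots: {0, 1}.

2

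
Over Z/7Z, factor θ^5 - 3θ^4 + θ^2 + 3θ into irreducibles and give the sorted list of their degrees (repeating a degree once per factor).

1, 2, 2

Write f(θ) = θ^5 - 3θ^4 + θ^2 + 3θ.
Linear factors from roots: (θ).
Complete factorization: f(θ) = (θ)·(θ^2 + 2)·(θ^2 - 3θ - 2).
Factor degrees with multiplicity: 1 + 2 + 2 = 5.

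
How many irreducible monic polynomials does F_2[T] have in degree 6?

9

By the necklace-counting formula, N_2(6) = (1/6) Σ_{d|6} μ(6/d)·2^d.
Divisors of 6: 1, 2, 3, 6; μ(6/d) for each: 1, -1, -1, 1.
Σ = 2^1 − 2^2 − 2^3 + 2^6 = 54.
N = 54/6 = 9.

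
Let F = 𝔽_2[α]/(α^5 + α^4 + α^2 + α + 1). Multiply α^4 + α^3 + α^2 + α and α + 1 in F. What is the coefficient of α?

0

Multiply in 𝔽_2[α]: (α^4 + α^3 + α^2 + α)·(α + 1) = α^5 + α.
Reduce using α^5 ≡ α^4 + α^2 + α + 1 (mod α^5 + α^4 + α^2 + α + 1).
Reduced: α^4 + α^2 + 1.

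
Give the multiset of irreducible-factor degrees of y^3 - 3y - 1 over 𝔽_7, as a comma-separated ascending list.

3

Write h(y) = y^3 - 3y - 1.
Complete factorization: h(y) = (y^3 - 3y - 1).
Factor degrees with multiplicity: 3 = 3.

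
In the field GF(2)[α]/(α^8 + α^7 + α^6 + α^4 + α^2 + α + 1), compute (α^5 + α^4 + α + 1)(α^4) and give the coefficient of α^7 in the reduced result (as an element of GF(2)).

1

Multiply in GF(2)[α]: (α^5 + α^4 + α + 1)·(α^4) = α^9 + α^8 + α^5 + α^4.
Reduce using α^8 ≡ α^7 + α^6 + α^4 + α^2 + α + 1 (mod α^8 + α^7 + α^6 + α^4 + α^2 + α + 1).
Reduced: α^7 + α^4 + α^3 + α^2 + α.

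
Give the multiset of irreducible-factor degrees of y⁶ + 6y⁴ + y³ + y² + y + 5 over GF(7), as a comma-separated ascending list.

6

Write f(y) = y⁶ + 6y⁴ + y³ + y² + y + 5.
Complete factorization: f(y) = (y⁶ + 6y⁴ + y³ + y² + y + 5).
Factor degrees with multiplicity: 6 = 6.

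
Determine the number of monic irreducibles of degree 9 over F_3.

x^(3^9) − x is the product of all monic irreducibles of degree dividing 9; Möbius inversion gives N = (1/9) Σ μ(9/d)·3^d.
Divisors of 9: 1, 3, 9; μ(9/d) for each: 0, -1, 1.
Σ = − 3^3 + 3^9 = 19656.
N = 19656/9 = 2184.

2184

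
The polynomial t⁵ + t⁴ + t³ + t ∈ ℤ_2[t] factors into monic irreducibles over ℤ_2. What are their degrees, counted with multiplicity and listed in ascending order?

1, 1, 3

Write f(t) = t⁵ + t⁴ + t³ + t.
Roots in ℤ_2: f(0) = 0 → root; f(1) = 0 → root.
Linear factors from roots: (t), (t + 1).
Complete factorization: f(t) = (t)·(t + 1)·(t³ + t + 1).
Factor degrees with multiplicity: 1 + 1 + 3 = 5.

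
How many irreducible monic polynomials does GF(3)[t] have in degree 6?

116

The number of monic irreducibles of degree 6 over GF(3) is (1/6)·Σ_{d∣6} μ(6/d) 3^d.
Divisors of 6: 1, 2, 3, 6; μ(6/d) for each: 1, -1, -1, 1.
Σ = 3^1 − 3^2 − 3^3 + 3^6 = 696.
N = 696/6 = 116.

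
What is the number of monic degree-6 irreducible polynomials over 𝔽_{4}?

Gauss's count: N_{4}(6) = (1/6) Σ_{d|6} μ(6/d)·4^d.
Divisors of 6: 1, 2, 3, 6; μ(6/d) for each: 1, -1, -1, 1.
Σ = 4^1 − 4^2 − 4^3 + 4^6 = 4020.
N = 4020/6 = 670.

670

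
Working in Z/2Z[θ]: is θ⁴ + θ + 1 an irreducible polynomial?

Yes

Write f(θ) = θ⁴ + θ + 1.
Check for roots in Z/2Z: f(0) = 1; f(1) = 1.
No roots, so no linear factors.
Monic irreducibles of degree 2 over GF(2): θ² + θ + 1.
None of them divide f (all give nonzero remainder).
No irreducible factor of degree ≤ 2 exists, so f is irreducible over GF(2).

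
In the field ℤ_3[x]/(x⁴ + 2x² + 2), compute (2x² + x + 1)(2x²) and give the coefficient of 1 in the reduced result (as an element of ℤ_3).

1

Multiply in ℤ_3[x]: (2x² + x + 1)·(2x²) = x⁴ + 2x³ + 2x².
Reduce using x⁴ ≡ x² + 1 (mod x⁴ + 2x² + 2).
Reduced: 2x³ + 1.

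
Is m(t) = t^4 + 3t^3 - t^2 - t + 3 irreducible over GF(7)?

Check for roots in GF(7): m(0) = 3; m(1) = 5; m(2) = 2; m(3) = 6; m(4) = 4; m(5) = 0 → root; m(6) = 1.
m(5) = 0, so (t − 5) divides m(t); m is reducible.

No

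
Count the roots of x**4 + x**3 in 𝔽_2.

2

Write h(x) = x**4 + x**3.
Evaluate at each of the 2 elements of 𝔽_2:
h(0) = 0 → root; h(1) = 0 → root.
Roots: {0, 1}.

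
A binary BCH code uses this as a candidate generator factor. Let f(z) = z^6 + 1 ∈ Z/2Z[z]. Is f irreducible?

Check for roots in Z/2Z: f(0) = 1; f(1) = 0 → root.
f(1) = 0, so (z − 1) divides f(z); f is reducible.

No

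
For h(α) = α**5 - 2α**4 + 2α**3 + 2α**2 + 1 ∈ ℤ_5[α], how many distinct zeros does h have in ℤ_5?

Evaluate at each of the 5 elements of ℤ_5:
h(0) = 1; h(1) = 4; h(2) = 0 → root; h(3) = 4; h(4) = 3.
Roots: {2}.

1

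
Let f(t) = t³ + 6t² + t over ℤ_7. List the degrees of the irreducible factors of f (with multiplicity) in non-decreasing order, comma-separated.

1, 1, 1

Linear factors from roots: (t), (t + 4), (t + 2).
Complete factorization: f(t) = (t)·(t + 2)·(t + 4).
Factor degrees with multiplicity: 1 + 1 + 1 = 3.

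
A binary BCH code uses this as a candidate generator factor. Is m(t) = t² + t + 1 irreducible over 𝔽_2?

Yes

Check for roots in 𝔽_2: m(0) = 1; m(1) = 1.
No roots. A degree-2 polynomial over a field with no linear factor is irreducible.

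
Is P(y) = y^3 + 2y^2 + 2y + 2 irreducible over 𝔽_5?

Check for roots in 𝔽_5: P(0) = 2; P(1) = 2; P(2) = 2; P(3) = 3; P(4) = 1.
No roots. A degree-3 polynomial over a field with no linear factor is irreducible.

Yes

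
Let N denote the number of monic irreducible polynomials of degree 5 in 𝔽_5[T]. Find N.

By the necklace-counting formula, N_5(5) = (1/5) Σ_{d|5} μ(5/d)·5^d.
Divisors of 5: 1, 5; μ(5/d) for each: -1, 1.
Σ = − 5^1 + 5^5 = 3120.
N = 3120/5 = 624.

624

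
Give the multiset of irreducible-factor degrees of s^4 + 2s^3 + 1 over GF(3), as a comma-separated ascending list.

Write g(s) = s^4 + 2s^3 + 1.
Roots in GF(3): g(0) = 1; g(1) = 1; g(2) = 0 → root.
Linear factors from roots: (s + 1).
Complete factorization: g(s) = (s + 1)·(s^3 + s^2 + 2s + 1).
Factor degrees with multiplicity: 1 + 3 = 4.

1, 3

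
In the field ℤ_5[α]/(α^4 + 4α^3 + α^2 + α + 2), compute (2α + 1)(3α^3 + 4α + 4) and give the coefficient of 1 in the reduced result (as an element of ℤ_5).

2

Multiply in ℤ_5[α]: (2α + 1)·(3α^3 + 4α + 4) = α^4 + 3α^3 + 3α^2 + 2α + 4.
Reduce using α^4 ≡ α^3 + 4α^2 + 4α + 3 (mod α^4 + 4α^3 + α^2 + α + 2).
Reduced: 4α^3 + 2α^2 + α + 2.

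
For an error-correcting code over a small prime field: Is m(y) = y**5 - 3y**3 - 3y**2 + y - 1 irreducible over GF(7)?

Check for roots in GF(7): m(0) = 6; m(1) = 2; m(2) = 4; m(3) = 4; m(4) = 3; m(5) = 5; m(6) = 4.
No roots, so no linear factors.
Degree-2 irreducible divisors: test the 21 monic irreducibles of degree 2 over GF(7).
None of them divide m (all give nonzero remainder).
No irreducible factor of degree ≤ 2 exists, so m is irreducible over GF(7).

Yes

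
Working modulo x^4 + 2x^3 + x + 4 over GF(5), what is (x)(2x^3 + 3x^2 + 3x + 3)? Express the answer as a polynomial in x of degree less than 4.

4x^3 + 3x^2 + x + 2

Multiply in GF(5)[x]: (x)·(2x^3 + 3x^2 + 3x + 3) = 2x^4 + 3x^3 + 3x^2 + 3x.
Reduce using x^4 ≡ 3x^3 + 4x + 1 (mod x^4 + 2x^3 + x + 4).
Reduced: 4x^3 + 3x^2 + x + 2.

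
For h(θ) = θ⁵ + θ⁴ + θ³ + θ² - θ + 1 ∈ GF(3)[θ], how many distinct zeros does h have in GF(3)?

Evaluate at each of the 3 elements of GF(3):
h(0) = 1; h(1) = 1; h(2) = 2.
No element is a root.

0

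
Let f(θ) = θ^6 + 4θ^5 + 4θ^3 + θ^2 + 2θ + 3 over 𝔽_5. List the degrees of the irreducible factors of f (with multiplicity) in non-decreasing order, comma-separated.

Roots in 𝔽_5: f(0) = 3; f(1) = 0 → root; f(2) = 0 → root; f(3) = 2; f(4) = 0 → root.
Linear factors from roots: (θ + 4), (θ + 3), (θ + 1).
Complete factorization: f(θ) = (θ + 1)·(θ + 3)·(θ + 4)·(θ^3 + θ^2 + 3θ + 4).
Factor degrees with multiplicity: 1 + 1 + 1 + 3 = 6.

1, 1, 1, 3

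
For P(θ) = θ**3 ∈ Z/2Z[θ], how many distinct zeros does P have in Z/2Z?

1

Evaluate at each of the 2 elements of Z/2Z:
P(0) = 0 → root; P(1) = 1.
Roots: {0}.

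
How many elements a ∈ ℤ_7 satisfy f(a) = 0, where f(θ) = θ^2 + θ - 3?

0

Evaluate at each of the 7 elements of ℤ_7:
f(0) = 4; f(1) = 6; f(2) = 3; f(3) = 2; f(4) = 3; f(5) = 6; f(6) = 4.
No element is a root.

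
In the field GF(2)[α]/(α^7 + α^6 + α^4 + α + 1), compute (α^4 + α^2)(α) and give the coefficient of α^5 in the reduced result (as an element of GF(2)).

Multiply in GF(2)[α]: (α^4 + α^2)·(α) = α^5 + α^3.
Reduced: α^5 + α^3.

1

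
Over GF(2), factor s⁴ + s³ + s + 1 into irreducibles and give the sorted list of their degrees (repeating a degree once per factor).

1, 1, 2

Write f(s) = s⁴ + s³ + s + 1.
Roots in GF(2): f(0) = 1; f(1) = 0 → root.
Linear factors from roots: (s + 1).
Complete factorization: f(s) = (s + 1)^2·(s² + s + 1).
Factor degrees with multiplicity: 1 + 1 + 2 = 4.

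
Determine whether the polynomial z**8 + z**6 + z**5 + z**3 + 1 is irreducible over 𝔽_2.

Yes

Write g(z) = z**8 + z**6 + z**5 + z**3 + 1.
Check for roots in 𝔽_2: g(0) = 1; g(1) = 1.
No roots, so no linear factors.
Monic irreducibles of degree 2 over GF(2): z**2 + z + 1.
None of them divide g (all give nonzero remainder).
Monic irreducibles of degree 3 over GF(2): z**3 + z + 1, z**3 + z**2 + 1.
None of them divide g (all give nonzero remainder).
Monic irreducibles of degree 4 over GF(2): z**4 + z + 1, z**4 + z**3 + 1, z**4 + z**3 + z**2 + z + 1.
None of them divide g (all give nonzero remainder).
No irreducible factor of degree ≤ 4 exists, so g is irreducible over GF(2).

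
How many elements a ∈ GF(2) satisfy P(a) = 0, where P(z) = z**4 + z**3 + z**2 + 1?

1

Evaluate at each of the 2 elements of GF(2):
P(0) = 1; P(1) = 0 → root.
Roots: {1}.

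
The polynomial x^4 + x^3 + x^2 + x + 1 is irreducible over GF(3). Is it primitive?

Write f(x) = x^4 + x^3 + x^2 + x + 1.
|GF(3^4)^×| = 3^4 − 1 = 80. Prime factorization: 80 = 2^4·5.
f is primitive ⇔ x has order 80 in GF(3)[x]/(f), i.e. x^(80/q) ≠ 1 for each prime q | 80.
x^(40) mod f = 1
x^(16) mod f = x.
Since x^(40) = 1, the order of x divides 40 < 80; not primitive.

No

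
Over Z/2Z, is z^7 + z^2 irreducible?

Write g(z) = z^7 + z^2.
Check for roots in Z/2Z: g(0) = 0 → root; g(1) = 0 → root.
g(0) = 0, so (z) divides g(z); g is reducible.

No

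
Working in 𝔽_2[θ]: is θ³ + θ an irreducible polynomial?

No

Write h(θ) = θ³ + θ.
Check for roots in 𝔽_2: h(0) = 0 → root; h(1) = 0 → root.
h(0) = 0, so (θ) divides h(θ); h is reducible.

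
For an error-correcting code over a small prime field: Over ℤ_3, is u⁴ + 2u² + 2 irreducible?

Write h(u) = u⁴ + 2u² + 2.
Check for roots in ℤ_3: h(0) = 2; h(1) = 2; h(2) = 2.
No roots, so no linear factors.
Monic irreducibles of degree 2 over GF(3): u² + 1, u² + u + 2, u² + 2u + 2.
None of them divide h (all give nonzero remainder).
No irreducible factor of degree ≤ 2 exists, so h is irreducible over GF(3).

Yes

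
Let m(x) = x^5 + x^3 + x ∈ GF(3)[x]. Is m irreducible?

Check for roots in GF(3): m(0) = 0 → root; m(1) = 0 → root; m(2) = 0 → root.
m(0) = 0, so (x) divides m(x); m is reducible.

No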